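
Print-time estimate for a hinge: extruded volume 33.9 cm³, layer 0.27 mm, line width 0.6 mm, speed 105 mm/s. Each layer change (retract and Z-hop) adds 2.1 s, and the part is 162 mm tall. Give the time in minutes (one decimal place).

Bead cross-section = 0.27 × 0.6, so 0.162 mm².
Path length: 33900 mm³ / 0.162 mm² → 209259.3 mm.
Print-move time = 209259.3 / 105 = 1992.9 s.
Number of layers: 162 / 0.27 → 600 (rounded up).
Z-hop total = 600 × 2.1 = 1260 s.
Altogether 1992.9 + 1260 = 3252.9 s, i.e. 54.2 minutes.

54.2 minutes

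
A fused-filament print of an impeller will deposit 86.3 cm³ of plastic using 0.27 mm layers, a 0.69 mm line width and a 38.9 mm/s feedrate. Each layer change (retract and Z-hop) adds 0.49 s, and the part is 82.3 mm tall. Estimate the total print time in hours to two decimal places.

Extrusion cross-section: 0.27 × 0.69 → 0.1863 mm².
Total extruded path = 86300/0.1863 = 463231.3 mm.
Extrusion time = 463231.3 / 38.9 = 11908.3 s.
Layer count = ceil(82.3 / 0.27) = 305.
Non-print overhead = 305 × 0.49 = 149.45 s.
Total = 11908.3 + 149.45 = 12057.75 s = 3.35 hours.

3.35 hours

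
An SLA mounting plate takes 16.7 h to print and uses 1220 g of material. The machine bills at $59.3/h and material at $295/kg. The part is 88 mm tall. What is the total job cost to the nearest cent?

Machine-time cost = 59.3 × 16.7 = $990.31.
Material charge: 295 × 1220/1000 → $359.90.
Job cost: 990.31 + 359.90 = $1350.21.

$1350.21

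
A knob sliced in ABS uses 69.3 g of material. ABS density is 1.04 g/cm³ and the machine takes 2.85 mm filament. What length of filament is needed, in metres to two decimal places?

Extruded volume: 69.3/1.04 = 66.6346 cm³ (66634.6 mm³).
A = π r² = π × 1.425² = 6.3794 mm².
L = V/A = 66634.6/6.3794 = 10445.28 mm → 10.45 m.

10.45 m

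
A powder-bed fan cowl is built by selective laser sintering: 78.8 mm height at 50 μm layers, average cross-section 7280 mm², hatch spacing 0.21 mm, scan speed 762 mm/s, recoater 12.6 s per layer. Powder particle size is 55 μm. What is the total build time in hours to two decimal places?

25.43 hours

Layer count = ceil(78.8 / 0.05) = 1576.
Hatch length per layer = 7280 / 0.21, so 34666.7 mm.
Laser time per layer = 34666.7 / 762, so 45.4944 s.
Time per layer = 45.4944 + 12.6 = 58.0944 s.
Build time = 1576 × 58.0944 = 91556.7744 s = 25.43 hours.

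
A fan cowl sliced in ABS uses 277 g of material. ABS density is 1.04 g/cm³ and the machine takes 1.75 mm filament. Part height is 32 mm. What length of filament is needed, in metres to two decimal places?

Volume = 277 g / 1.04 g·cm⁻³ = 266.3462 cm³ = 266346.2 mm³.
A = π r² = π × 0.875² = 2.4053 mm².
L = V/A = 266346.2/2.4053 = 110733.05 mm → 110.73 m.

110.73 m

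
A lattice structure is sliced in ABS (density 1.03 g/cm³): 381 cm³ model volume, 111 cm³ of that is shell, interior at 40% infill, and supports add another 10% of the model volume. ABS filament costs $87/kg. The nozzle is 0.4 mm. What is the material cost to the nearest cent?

Infill region: 381 − 111 → 270 cm³.
Infill volume: 0.40 × 270 → 108 cm³.
Support = 0.10 × 381, so 38.1 cm³.
Deposited volume = 111 + 108 + 38.1, so 257.1 cm³.
Mass = 257.1 × 1.03, so 264.813 g.
Cost = 264.813 g / 1000 × $87/kg = $23.04.

$23.04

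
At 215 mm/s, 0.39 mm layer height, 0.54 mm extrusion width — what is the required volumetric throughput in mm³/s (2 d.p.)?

Extrusion cross-section = 0.39 × 0.54 = 0.2106 mm².
Q = v·A = 215 × 0.2106 = 45.28 mm³/s.

45.28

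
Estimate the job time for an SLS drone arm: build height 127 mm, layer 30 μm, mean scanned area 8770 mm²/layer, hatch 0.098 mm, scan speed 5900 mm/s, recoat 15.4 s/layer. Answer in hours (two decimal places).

Number of layers: 127 / 0.03 → 4234 (rounded up).
Scan path per layer = 8770 / 0.098 = 89489.8 mm.
Per-layer scan time: 89489.8 / 5900 → 15.1678 s.
Time per layer = 15.1678 + 15.4 = 30.5678 s.
4234 layers × 30.5678 s/layer = 129424.0652 s, i.e. 35.95 hours.

35.95 hours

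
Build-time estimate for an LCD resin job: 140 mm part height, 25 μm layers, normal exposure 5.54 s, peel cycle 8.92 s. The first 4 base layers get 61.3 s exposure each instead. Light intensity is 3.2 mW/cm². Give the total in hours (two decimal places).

Number of layers: 140 / 0.025 → 5600 (rounded up).
Burn-in layers = 4 × (61.3 + 8.92) = 280.88 s.
Remaining layers: 5596 × (5.54 + 8.92) → 80918.16 s.
Sum: 280.88 + 80918.16 = 81199.04 s → 22.56 hours.

22.56 hours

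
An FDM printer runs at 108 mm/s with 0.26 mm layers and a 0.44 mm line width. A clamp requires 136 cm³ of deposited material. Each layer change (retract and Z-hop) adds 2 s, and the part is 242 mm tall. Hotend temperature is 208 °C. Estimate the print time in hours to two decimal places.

3.57 hours

Bead cross-section = 0.26 × 0.44 = 0.1144 mm².
Path length: 136000 mm³ / 0.1144 mm² → 1188811.2 mm.
Time extruding = 1188811.2 / 108 = 11007.5 s.
Layer count = ceil(242 / 0.26) = 931.
Z-hop total = 931 × 2 = 1862 s.
Total = 11007.5 + 1862 = 12869.5 s = 3.57 hours.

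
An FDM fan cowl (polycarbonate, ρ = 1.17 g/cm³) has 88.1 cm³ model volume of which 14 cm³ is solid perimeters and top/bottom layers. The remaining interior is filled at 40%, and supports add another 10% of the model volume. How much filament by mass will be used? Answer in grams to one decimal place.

Volume inside the shell = 88.1 − 14, so 74.1 cm³.
Infill volume = 0.40 × 74.1 = 29.64 cm³.
Support = 0.10 × 88.1 = 8.81 cm³.
Total printed volume: 14 + 29.64 + 8.81 → 52.45 cm³.
Mass = 52.45 × 1.17, so 61.3665 g.

61.4 g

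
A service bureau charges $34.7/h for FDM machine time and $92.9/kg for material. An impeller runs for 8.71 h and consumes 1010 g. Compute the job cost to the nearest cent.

$396.07

Time charge = 34.7 × 8.71 = $302.237.
Material cost = 92.9 × 1010/1000 = $93.829.
Job cost: 302.237 + 93.829 = 396.066 ≈ $396.07.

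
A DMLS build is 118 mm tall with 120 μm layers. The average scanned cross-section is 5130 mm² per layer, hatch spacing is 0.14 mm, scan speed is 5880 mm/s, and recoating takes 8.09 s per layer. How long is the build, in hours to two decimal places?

Layers = ⌈118/0.12⌉ = 984.
Per-layer scan distance: 5130 / 0.14 → 36642.9 mm.
Per-layer scan time = 36642.9 / 5880, so 6.2318 s.
Per-layer time = 6.2318 + 8.09, so 14.3218 s.
Total: 984 × 14.3218 s = 14092.6512 s → 3.91 hours.

3.91 hours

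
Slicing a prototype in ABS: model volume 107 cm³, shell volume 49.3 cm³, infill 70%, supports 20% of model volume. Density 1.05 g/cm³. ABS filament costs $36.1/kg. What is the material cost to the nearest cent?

Infill region = 107 − 49.3, so 57.7 cm³.
Deposited infill = 0.70 × 57.7 = 40.39 cm³.
Support = 0.20 × 107, so 21.4 cm³.
Deposited volume = 49.3 + 40.39 + 21.4, so 111.09 cm³.
Mass: 111.09 × 1.05 → 116.6445 g.
Cost = 116.6445 g / 1000 × $36.1/kg = $4.21.

$4.21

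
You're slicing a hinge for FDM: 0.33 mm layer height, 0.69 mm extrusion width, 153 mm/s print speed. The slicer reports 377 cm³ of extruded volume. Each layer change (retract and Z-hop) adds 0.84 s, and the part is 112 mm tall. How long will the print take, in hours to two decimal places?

3.09 hours

Bead cross-section = 0.33 × 0.69, so 0.2277 mm².
Toolpath length = 377 cm³ / 0.2277 mm² = 377000 / 0.2277 = 1655687.3 mm.
Print-move time = 1655687.3 / 153, so 10821.5 s.
Layers = ⌈112/0.33⌉ = 340.
Z-hop total = 340 × 0.84 = 285.6 s.
Total = 10821.5 + 285.6 = 11107.1 s = 3.09 hours.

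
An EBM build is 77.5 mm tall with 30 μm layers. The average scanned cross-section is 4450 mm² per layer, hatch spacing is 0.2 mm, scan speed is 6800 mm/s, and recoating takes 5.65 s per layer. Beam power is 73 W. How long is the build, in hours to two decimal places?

6.40 hours

Layer count = ceil(77.5 / 0.03) = 2584.
Hatch length per layer: 4450 / 0.2 → 22250 mm.
Beam time per layer: 22250 / 6800 → 3.2721 s.
Layer cycle: 3.2721 + 5.65 → 8.9221 s.
Total: 2584 × 8.9221 s = 23054.7064 s → 6.40 hours.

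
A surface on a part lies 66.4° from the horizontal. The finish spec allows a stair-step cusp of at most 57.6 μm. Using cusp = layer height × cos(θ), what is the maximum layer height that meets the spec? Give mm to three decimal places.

0.144 mm

t = h_c / cos θ = 0.0576 / 0.4003 = 0.144 mm.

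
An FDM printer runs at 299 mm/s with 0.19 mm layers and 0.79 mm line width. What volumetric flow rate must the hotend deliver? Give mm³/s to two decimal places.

44.88

Extrusion cross-section = 0.19 × 0.79, so 0.1501 mm².
Volumetric flow = 299 × 0.1501 = 44.88 mm³/s.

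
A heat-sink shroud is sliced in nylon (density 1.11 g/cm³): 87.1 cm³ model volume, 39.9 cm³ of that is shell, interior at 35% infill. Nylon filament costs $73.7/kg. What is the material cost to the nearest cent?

$4.62

Interior volume: 87.1 − 39.9 → 47.2 cm³.
Deposited infill: 0.35 × 47.2 → 16.52 cm³.
Deposited volume = 39.9 + 16.52, so 56.42 cm³.
Mass: 56.42 × 1.11 → 62.6262 g.
Cost = 62.6262 g / 1000 × $73.7/kg = $4.62.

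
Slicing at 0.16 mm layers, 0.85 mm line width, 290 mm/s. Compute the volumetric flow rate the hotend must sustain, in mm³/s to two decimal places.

Bead cross-section = 0.16 × 0.85 = 0.136 mm².
Volumetric flow = 290 × 0.136 = 39.44 mm³/s.

39.44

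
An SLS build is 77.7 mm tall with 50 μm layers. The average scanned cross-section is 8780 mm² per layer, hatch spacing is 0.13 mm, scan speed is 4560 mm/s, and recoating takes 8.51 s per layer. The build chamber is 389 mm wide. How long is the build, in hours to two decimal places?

10.07 hours

Number of layers: 77.7 / 0.05 → 1554 (rounded up).
Scan path per layer: 8780 / 0.13 → 67538.5 mm.
Per-layer scan time = 67538.5 / 4560 = 14.8111 s.
Per-layer time: 14.8111 + 8.51 → 23.3211 s.
1554 layers × 23.3211 s/layer = 36240.9894 s, i.e. 10.07 hours.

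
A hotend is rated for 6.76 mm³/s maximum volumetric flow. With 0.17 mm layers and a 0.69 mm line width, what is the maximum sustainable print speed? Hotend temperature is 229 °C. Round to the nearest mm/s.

Bead cross-section: 0.17 × 0.69 → 0.1173 mm².
v_max = Q/A = 6.76/0.1173 = 57.63 mm/s → 58 mm/s.

58 mm/s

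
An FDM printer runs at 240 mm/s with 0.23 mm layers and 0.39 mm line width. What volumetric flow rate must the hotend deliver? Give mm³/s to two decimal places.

A = 0.23 × 0.39, so 0.0897 mm².
Q = v·A = 240 × 0.0897 = 21.53 mm³/s.

21.53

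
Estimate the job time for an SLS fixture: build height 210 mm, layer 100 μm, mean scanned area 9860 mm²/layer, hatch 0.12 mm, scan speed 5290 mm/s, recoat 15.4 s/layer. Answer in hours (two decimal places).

Number of layers: 210 / 0.1 → 2100 (rounded up).
Hatch length per layer: 9860 / 0.12 → 82166.7 mm.
Laser time per layer: 82166.7 / 5290 → 15.5325 s.
Time per layer = 15.5325 + 15.4, so 30.9325 s.
2100 layers × 30.9325 s/layer = 64958.25 s, i.e. 18.04 hours.

18.04 hours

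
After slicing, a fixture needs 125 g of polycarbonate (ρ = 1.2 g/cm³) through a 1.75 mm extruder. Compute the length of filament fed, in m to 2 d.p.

43.31 m

Volume = 125 g / 1.2 g·cm⁻³ = 104.1667 cm³ = 104166.7 mm³.
Cross-section of 1.75 mm filament: π·(1.75/2)² = 2.4053 mm².
L = V/A = 104166.7/2.4053 = 43307.16 mm → 43.31 m.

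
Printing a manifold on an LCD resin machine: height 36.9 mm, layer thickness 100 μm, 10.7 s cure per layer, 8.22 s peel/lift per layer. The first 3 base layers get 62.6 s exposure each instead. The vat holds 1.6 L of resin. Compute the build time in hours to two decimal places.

1.98 hours

Layers = ⌈36.9/0.1⌉ = 369.
Bottom layers = 3 × (62.6 + 8.22), so 212.46 s.
Regular layers = 366 × (10.7 + 8.22), so 6924.72 s.
Sum: 212.46 + 6924.72 = 7137.18 s → 1.98 hours.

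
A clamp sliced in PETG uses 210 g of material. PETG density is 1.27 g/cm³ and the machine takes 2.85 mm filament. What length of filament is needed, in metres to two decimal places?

Extruded volume: 210/1.27 = 165.3543 cm³ (165354.3 mm³).
Filament cross-section = π × (2.85/2)² = 6.3794 mm².
L = V/A = 165354.3/6.3794 = 25920.04 mm → 25.92 m.

25.92 m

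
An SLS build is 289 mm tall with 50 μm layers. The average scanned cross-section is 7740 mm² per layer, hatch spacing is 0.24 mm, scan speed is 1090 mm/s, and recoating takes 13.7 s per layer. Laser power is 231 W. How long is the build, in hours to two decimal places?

Layers = ⌈289/0.05⌉ = 5780.
Hatch length per layer = 7740 / 0.24, so 32250 mm.
Laser time per layer = 32250 / 1090, so 29.5872 s.
Per-layer time = 29.5872 + 13.7 = 43.2872 s.
Total: 5780 × 43.2872 s = 250200.016 s → 69.50 hours.

69.50 hours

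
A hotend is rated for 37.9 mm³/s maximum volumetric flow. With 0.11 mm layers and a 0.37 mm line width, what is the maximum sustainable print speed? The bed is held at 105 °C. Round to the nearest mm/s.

931 mm/s

Bead cross-section = 0.11 × 0.37 = 0.0407 mm².
v_max = Q/A = 37.9/0.0407 = 931.20 mm/s → 931 mm/s.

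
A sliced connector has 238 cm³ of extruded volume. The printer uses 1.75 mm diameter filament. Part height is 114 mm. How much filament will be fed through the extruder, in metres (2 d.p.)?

A = π r² = π × 0.875² = 2.4053 mm².
Length = 238 cm³ / 2.4053 mm² = 238000 / 2.4053 = 98948.16 mm = 98.95 m.

98.95 m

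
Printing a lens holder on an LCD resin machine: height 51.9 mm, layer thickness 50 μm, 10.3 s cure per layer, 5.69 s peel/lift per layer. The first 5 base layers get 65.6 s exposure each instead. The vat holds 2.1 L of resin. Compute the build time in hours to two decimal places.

Layers = ⌈51.9/0.05⌉ = 1038.
Burn-in layers = 5 × (65.6 + 5.69), so 356.45 s.
Remaining layers = 1033 × (10.3 + 5.69), so 16517.67 s.
Sum: 356.45 + 16517.67 = 16874.12 s → 4.69 hours.

4.69 hours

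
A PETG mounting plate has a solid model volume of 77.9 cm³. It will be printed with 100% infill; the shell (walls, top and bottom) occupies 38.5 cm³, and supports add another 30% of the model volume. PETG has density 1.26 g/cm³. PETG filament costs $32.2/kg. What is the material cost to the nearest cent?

$4.11

Interior volume = 77.9 − 38.5 = 39.4 cm³.
Infill deposited = 1.00 × 39.4 = 39.4 cm³.
Support: 0.30 × 77.9 → 23.37 cm³.
Deposited volume = 38.5 + 39.4 + 23.37, so 101.27 cm³.
Mass: 101.27 × 1.26 → 127.6002 g.
At $32.2/kg: 127.6002/1000 × 32.2 = $4.11.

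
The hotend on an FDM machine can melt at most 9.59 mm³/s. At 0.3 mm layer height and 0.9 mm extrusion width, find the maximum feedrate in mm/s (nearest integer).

Extrusion cross-section = 0.3 × 0.9 = 0.27 mm².
v_max = Q/A = 9.59/0.27 = 35.52 mm/s → 36 mm/s.

36 mm/s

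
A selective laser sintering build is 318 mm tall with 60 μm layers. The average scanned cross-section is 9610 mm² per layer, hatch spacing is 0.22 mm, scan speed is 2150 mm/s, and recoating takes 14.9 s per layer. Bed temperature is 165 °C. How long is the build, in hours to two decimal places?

51.85 hours

Number of layers: 318 / 0.06 → 5300 (rounded up).
Per-layer scan distance = 9610 / 0.22, so 43681.8 mm.
Per-layer scan time = 43681.8 / 2150, so 20.3171 s.
Per-layer time = 20.3171 + 14.9, so 35.2171 s.
Total: 5300 × 35.2171 s = 186650.63 s → 51.85 hours.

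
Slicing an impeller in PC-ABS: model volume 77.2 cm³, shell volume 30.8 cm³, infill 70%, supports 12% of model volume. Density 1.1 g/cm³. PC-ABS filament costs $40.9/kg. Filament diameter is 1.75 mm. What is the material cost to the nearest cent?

Volume inside the shell = 77.2 − 30.8 = 46.4 cm³.
Deposited infill = 0.70 × 46.4, so 32.48 cm³.
Support: 0.12 × 77.2 → 9.264 cm³.
Total printed volume = 30.8 + 32.48 + 9.264 = 72.544 cm³.
Mass = 72.544 × 1.1, so 79.7984 g.
At $40.9/kg: 79.7984/1000 × 40.9 = $3.26.

$3.26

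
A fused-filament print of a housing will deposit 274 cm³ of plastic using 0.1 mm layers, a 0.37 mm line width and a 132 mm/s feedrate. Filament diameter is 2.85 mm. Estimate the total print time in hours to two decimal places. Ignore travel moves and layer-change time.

15.58 hours

Bead cross-section = 0.1 × 0.37 = 0.037 mm².
Toolpath length = 274 cm³ / 0.037 mm² = 274000 / 0.037 = 7405405.4 mm.
Extrusion time = 7405405.4 / 132, so 56101.6 s.
56101.6 s = 15.58 hours.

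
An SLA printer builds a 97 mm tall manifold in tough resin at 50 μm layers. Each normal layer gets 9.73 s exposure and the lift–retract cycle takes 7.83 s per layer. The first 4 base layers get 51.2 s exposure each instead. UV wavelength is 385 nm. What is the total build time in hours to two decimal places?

9.51 hours

Layers = ⌈97/0.05⌉ = 1940.
Burn-in layers = 4 × (51.2 + 7.83), so 236.12 s.
Regular layers: 1936 × (9.73 + 7.83) → 33996.16 s.
Total = 236.12 + 33996.16 = 34232.28 s = 9.51 hours.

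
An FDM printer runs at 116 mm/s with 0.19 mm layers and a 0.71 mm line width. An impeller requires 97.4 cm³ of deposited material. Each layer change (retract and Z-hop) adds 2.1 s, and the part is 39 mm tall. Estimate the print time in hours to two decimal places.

Extrusion cross-section = 0.19 × 0.71 = 0.1349 mm².
Toolpath length = 97.4 cm³ / 0.1349 mm² = 97400 / 0.1349 = 722016.3 mm.
Print-move time: 722016.3 / 116 → 6224.3 s.
Layers = ⌈39/0.19⌉ = 206.
Z-hop total = 206 × 2.1, so 432.6 s.
Total = 6224.3 + 432.6 = 6656.9 s = 1.85 hours.

1.85 hours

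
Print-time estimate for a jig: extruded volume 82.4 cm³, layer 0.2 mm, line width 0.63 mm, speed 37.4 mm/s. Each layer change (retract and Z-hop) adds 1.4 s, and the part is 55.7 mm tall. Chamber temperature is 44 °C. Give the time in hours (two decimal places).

4.97 hours

Line area = 0.2 × 0.63 = 0.126 mm².
Toolpath length = 82.4 cm³ / 0.126 mm² = 82400 / 0.126 = 653968.3 mm.
Time extruding = 653968.3 / 37.4, so 17485.8 s.
Layer count = ceil(55.7 / 0.2) = 279.
Layer-change overhead = 279 × 1.4, so 390.6 s.
Total = 17485.8 + 390.6 = 17876.4 s = 4.97 hours.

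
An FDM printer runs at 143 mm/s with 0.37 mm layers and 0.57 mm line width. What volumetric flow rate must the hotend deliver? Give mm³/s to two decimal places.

Bead cross-section: 0.37 × 0.57 → 0.2109 mm².
Q = v·A = 143 × 0.2109 = 30.16 mm³/s.

30.16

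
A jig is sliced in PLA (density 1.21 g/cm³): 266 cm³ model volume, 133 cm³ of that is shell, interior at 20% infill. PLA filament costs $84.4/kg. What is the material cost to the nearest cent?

$16.30

Volume inside the shell = 266 − 133 = 133 cm³.
Deposited infill = 0.20 × 133, so 26.6 cm³.
Deposited volume: 133 + 26.6 → 159.6 cm³.
Mass: 159.6 × 1.21 → 193.116 g.
Cost = 193.116 g / 1000 × $84.4/kg = $16.30.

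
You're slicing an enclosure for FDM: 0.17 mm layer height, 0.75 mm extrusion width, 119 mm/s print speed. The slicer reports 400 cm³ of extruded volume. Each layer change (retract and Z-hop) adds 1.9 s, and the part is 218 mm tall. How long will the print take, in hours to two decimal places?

8.00 hours

Bead cross-section = 0.17 × 0.75 = 0.1275 mm².
Total extruded path = 400000/0.1275 = 3137254.9 mm.
Extrusion time = 3137254.9 / 119, so 26363.5 s.
Layers = ⌈218/0.17⌉ = 1283.
Layer-change overhead = 1283 × 1.9, so 2437.7 s.
Total = 26363.5 + 2437.7 = 28801.2 s = 8.00 hours.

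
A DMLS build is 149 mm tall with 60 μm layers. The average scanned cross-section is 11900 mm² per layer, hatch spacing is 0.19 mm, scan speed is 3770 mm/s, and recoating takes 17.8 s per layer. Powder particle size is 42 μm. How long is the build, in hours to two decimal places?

23.75 hours

Layer count = ceil(149 / 0.06) = 2484.
Scan path per layer = 11900 / 0.19 = 62631.6 mm.
Scan time per layer = 62631.6 / 3770 = 16.6132 s.
Layer cycle = 16.6132 + 17.8 = 34.4132 s.
Total: 2484 × 34.4132 s = 85482.3888 s → 23.75 hours.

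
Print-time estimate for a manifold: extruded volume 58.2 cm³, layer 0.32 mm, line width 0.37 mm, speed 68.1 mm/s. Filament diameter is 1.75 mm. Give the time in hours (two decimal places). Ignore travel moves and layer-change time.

2.01 hours

Line area: 0.32 × 0.37 → 0.1184 mm².
Total extruded path = 58200/0.1184 = 491554.1 mm.
Time extruding = 491554.1 / 68.1, so 7218.1 s.
In the requested units: 7218.1 s = 2.01 hours.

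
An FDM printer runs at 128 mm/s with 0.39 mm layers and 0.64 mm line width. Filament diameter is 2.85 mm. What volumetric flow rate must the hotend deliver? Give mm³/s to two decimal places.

31.95

Bead cross-section = 0.39 × 0.64 = 0.2496 mm².
Q = v·A = 128 × 0.2496 = 31.95 mm³/s.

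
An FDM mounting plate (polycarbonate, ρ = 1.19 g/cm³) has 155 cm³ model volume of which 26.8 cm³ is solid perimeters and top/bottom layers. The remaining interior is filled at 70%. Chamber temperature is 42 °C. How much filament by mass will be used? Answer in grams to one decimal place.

Volume inside the shell: 155 − 26.8 → 128.2 cm³.
Infill volume: 0.70 × 128.2 → 89.74 cm³.
Deposited volume = 26.8 + 89.74 = 116.54 cm³.
Mass = 116.54 × 1.19, so 138.6826 g.

138.7 g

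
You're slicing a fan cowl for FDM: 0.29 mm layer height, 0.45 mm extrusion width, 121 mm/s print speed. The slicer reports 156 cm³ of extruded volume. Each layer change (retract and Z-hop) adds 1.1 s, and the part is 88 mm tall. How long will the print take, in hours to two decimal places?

Extrusion cross-section = 0.29 × 0.45 = 0.1305 mm².
Toolpath length = 156 cm³ / 0.1305 mm² = 156000 / 0.1305 = 1195402.3 mm.
Time extruding: 1195402.3 / 121 → 9879.4 s.
Number of layers: 88 / 0.29 → 304 (rounded up).
Non-print overhead: 304 × 1.1 → 334.4 s.
Altogether 9879.4 + 334.4 = 10213.8 s, i.e. 2.84 hours.

2.84 hours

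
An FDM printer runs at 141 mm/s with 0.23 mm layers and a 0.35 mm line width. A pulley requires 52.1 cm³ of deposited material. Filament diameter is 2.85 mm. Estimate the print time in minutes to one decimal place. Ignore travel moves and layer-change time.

76.5 minutes

Extrusion cross-section = 0.23 × 0.35, so 0.0805 mm².
Toolpath length = 52.1 cm³ / 0.0805 mm² = 52100 / 0.0805 = 647205 mm.
Print-move time: 647205 / 141 → 4590.1 s.
Converting: 4590.1 s = 76.5 minutes.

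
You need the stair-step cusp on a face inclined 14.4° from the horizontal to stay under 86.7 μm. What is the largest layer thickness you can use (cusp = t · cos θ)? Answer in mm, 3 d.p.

Layer height = cusp / cos(14.4°) = 0.0867 / 0.9686 = 0.090 mm.

0.090 mm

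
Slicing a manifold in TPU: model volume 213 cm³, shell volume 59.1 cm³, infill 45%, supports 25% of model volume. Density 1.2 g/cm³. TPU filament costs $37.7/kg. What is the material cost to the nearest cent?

Volume inside the shell = 213 − 59.1, so 153.9 cm³.
Infill deposited: 0.45 × 153.9 → 69.255 cm³.
Support = 0.25 × 213 = 53.25 cm³.
Total printed volume = 59.1 + 69.255 + 53.25, so 181.605 cm³.
Mass = 181.605 × 1.2, so 217.926 g.
Cost = 217.926 g / 1000 × $37.7/kg = $8.22.

$8.22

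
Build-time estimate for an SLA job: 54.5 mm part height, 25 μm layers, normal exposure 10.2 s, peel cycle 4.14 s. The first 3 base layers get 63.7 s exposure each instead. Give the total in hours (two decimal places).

Number of layers: 54.5 / 0.025 → 2180 (rounded up).
Bottom layers: 3 × (63.7 + 4.14) → 203.52 s.
Normal layers: 2177 × (10.2 + 4.14) → 31218.18 s.
Sum: 203.52 + 31218.18 = 31421.7 s → 8.73 hours.

8.73 hours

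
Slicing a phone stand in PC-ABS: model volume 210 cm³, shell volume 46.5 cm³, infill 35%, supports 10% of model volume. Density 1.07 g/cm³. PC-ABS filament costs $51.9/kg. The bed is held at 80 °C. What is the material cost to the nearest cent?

Volume inside the shell = 210 − 46.5, so 163.5 cm³.
Deposited infill: 0.35 × 163.5 → 57.225 cm³.
Support = 0.10 × 210, so 21 cm³.
Total printed volume: 46.5 + 57.225 + 21 → 124.725 cm³.
Mass = 124.725 × 1.07, so 133.45575 g.
At $51.9/kg: 133.45575/1000 × 51.9 = $6.93.

$6.93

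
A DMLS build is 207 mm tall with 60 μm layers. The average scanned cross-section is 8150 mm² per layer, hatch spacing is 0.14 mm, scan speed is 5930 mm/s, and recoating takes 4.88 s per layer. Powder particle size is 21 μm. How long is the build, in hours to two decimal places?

14.08 hours

Layer count = ceil(207 / 0.06) = 3450.
Hatch length per layer: 8150 / 0.14 → 58214.3 mm.
Per-layer scan time = 58214.3 / 5930 = 9.8169 s.
Time per layer = 9.8169 + 4.88, so 14.6969 s.
Build time = 3450 × 14.6969 = 50704.305 s = 14.08 hours.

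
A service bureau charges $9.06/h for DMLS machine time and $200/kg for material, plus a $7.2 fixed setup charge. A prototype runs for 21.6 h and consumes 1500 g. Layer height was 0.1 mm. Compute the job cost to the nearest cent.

$502.90

Time charge = 9.06 × 21.6, so $195.696.
Material cost: 200 × 1500/1000 → $300.00.
Total = 195.696 + 300.00 + 7.2 = 502.896 ≈ $502.90.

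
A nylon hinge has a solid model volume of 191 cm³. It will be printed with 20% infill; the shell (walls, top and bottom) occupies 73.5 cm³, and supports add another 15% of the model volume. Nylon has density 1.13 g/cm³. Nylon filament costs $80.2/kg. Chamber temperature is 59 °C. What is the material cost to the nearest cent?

$11.39

Volume inside the shell = 191 − 73.5 = 117.5 cm³.
Deposited infill = 0.20 × 117.5, so 23.5 cm³.
Support = 0.15 × 191, so 28.65 cm³.
Total extruded = 73.5 + 23.5 + 28.65 = 125.65 cm³.
Mass: 125.65 × 1.13 → 141.9845 g.
Cost = 141.9845 g / 1000 × $80.2/kg = $11.39.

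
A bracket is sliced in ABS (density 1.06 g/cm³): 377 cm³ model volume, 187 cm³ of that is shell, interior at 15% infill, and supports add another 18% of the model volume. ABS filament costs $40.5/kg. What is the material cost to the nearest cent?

Interior volume = 377 − 187, so 190 cm³.
Infill deposited = 0.15 × 190 = 28.5 cm³.
Support: 0.18 × 377 → 67.86 cm³.
Deposited volume = 187 + 28.5 + 67.86 = 283.36 cm³.
Mass = 283.36 × 1.06 = 300.3616 g.
Cost = 300.3616 g / 1000 × $40.5/kg = $12.16.

$12.16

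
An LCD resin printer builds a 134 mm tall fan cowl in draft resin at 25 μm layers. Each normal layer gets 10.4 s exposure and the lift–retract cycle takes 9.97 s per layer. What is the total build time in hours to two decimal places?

Number of layers: 134 / 0.025 → 5360 (rounded up).
Each layer takes = 10.4 + 9.97, so 20.37 s.
Total = 5360 × 20.37 = 109183.2 s = 30.33 hours.

30.33 hours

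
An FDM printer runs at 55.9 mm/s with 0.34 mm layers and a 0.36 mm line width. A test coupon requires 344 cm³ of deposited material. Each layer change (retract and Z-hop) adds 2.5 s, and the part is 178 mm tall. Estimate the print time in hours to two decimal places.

14.33 hours

Extrusion cross-section = 0.34 × 0.36 = 0.1224 mm².
Total extruded path = 344000/0.1224 = 2810457.5 mm.
Extrusion time = 2810457.5 / 55.9 = 50276.5 s.
Number of layers: 178 / 0.34 → 524 (rounded up).
Z-hop total = 524 × 2.5 = 1310 s.
Altogether 50276.5 + 1310 = 51586.5 s, i.e. 14.33 hours.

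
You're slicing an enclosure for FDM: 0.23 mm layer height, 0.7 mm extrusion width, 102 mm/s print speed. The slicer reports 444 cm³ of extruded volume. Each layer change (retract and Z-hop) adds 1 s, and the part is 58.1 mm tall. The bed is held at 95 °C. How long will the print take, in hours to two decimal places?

Bead cross-section = 0.23 × 0.7, so 0.161 mm².
Path length: 444000 mm³ / 0.161 mm² → 2757764 mm.
Print-move time = 2757764 / 102 = 27036.9 s.
Layers = ⌈58.1/0.23⌉ = 253.
Non-print overhead = 253 × 1, so 253 s.
Total = 27036.9 + 253 = 27289.9 s = 7.58 hours.

7.58 hours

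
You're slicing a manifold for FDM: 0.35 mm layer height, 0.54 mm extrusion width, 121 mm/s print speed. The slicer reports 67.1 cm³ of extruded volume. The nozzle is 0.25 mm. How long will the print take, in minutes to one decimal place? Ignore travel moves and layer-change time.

48.9 minutes

Line area = 0.35 × 0.54, so 0.189 mm².
Total extruded path = 67100/0.189 = 355026.5 mm.
Time extruding: 355026.5 / 121 → 2934.1 s.
In the requested units: 2934.1 s = 48.9 minutes.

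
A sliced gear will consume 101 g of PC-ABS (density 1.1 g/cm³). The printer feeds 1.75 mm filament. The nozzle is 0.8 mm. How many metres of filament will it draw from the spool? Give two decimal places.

Volume = 101 g / 1.1 g·cm⁻³ = 91.8182 cm³ = 91818.2 mm³.
Filament cross-section = π × (1.75/2)² = 2.4053 mm².
Length = 91818.2 / 2.4053 = 38173.28 mm = 38.17 m.

38.17 m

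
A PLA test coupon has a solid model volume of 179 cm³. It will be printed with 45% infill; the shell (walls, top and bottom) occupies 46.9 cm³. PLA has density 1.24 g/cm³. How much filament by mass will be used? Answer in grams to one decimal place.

Infill region = 179 − 46.9, so 132.1 cm³.
Infill deposited = 0.45 × 132.1 = 59.445 cm³.
Deposited volume = 46.9 + 59.445, so 106.345 cm³.
Mass = 106.345 × 1.24 = 131.8678 g.

131.9 g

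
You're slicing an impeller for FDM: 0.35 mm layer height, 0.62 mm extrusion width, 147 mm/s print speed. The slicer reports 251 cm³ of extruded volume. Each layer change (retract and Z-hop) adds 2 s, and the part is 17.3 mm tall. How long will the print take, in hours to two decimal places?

2.21 hours

Extrusion cross-section = 0.35 × 0.62, so 0.217 mm².
Toolpath length = 251 cm³ / 0.217 mm² = 251000 / 0.217 = 1156682 mm.
Print-move time = 1156682 / 147, so 7868.6 s.
Layer count = ceil(17.3 / 0.35) = 50.
Layer-change overhead = 50 × 2 = 100 s.
Altogether 7868.6 + 100 = 7968.6 s, i.e. 2.21 hours.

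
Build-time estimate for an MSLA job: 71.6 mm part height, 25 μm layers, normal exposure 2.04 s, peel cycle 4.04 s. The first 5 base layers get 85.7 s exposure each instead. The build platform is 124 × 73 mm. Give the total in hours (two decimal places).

4.95 hours

Layer count = ceil(71.6 / 0.025) = 2864.
Bottom layers = 5 × (85.7 + 4.04) = 448.7 s.
Normal layers = 2859 × (2.04 + 4.04), so 17382.72 s.
Sum: 448.7 + 17382.72 = 17831.42 s → 4.95 hours.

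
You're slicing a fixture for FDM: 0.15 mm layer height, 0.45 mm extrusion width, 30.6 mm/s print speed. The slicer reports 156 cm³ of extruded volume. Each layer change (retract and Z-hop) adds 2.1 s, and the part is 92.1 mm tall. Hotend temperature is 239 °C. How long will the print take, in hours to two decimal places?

21.34 hours

Extrusion cross-section = 0.15 × 0.45 = 0.0675 mm².
Toolpath length = 156 cm³ / 0.0675 mm² = 156000 / 0.0675 = 2311111.1 mm.
Extrusion time: 2311111.1 / 30.6 → 75526.5 s.
Layer count = ceil(92.1 / 0.15) = 614.
Non-print overhead: 614 × 2.1 → 1289.4 s.
Total = 75526.5 + 1289.4 = 76815.9 s = 21.34 hours.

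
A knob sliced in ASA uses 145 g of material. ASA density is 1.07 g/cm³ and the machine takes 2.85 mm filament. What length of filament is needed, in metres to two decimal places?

21.24 m

Volume = 145 g / 1.07 g·cm⁻³ = 135.514 cm³ = 135514 mm³.
Cross-section of 2.85 mm filament: π·(2.85/2)² = 6.3794 mm².
Length = 135514 / 6.3794 = 21242.44 mm = 21.24 m.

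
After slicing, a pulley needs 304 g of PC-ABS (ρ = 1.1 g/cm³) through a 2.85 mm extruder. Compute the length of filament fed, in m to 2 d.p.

43.32 m

Volume = 304 g / 1.1 g·cm⁻³ = 276.3636 cm³ = 276363.6 mm³.
A = π r² = π × 1.425² = 6.3794 mm².
Length = 276363.6 / 6.3794 = 43321.25 mm = 43.32 m.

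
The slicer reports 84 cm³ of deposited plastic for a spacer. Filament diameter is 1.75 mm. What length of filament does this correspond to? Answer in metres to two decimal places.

Cross-section of 1.75 mm filament: π·(1.75/2)² = 2.4053 mm².
L = 84000 mm³ / 2.4053 mm² = 34922.88 mm, i.e. 34.92 m.

34.92 m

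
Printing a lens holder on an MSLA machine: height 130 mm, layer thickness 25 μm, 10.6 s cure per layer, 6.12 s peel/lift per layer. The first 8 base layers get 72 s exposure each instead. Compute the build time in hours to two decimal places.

24.29 hours

Layers = ⌈130/0.025⌉ = 5200.
Burn-in layers = 8 × (72 + 6.12) = 624.96 s.
Remaining layers = 5192 × (10.6 + 6.12) = 86810.24 s.
Sum: 624.96 + 86810.24 = 87435.2 s → 24.29 hours.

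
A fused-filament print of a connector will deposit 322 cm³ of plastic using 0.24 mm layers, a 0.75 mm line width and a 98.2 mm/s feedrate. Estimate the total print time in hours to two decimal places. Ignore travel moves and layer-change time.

5.06 hours

Line area: 0.24 × 0.75 → 0.18 mm².
Total extruded path = 322000/0.18 = 1788888.9 mm.
Time extruding: 1788888.9 / 98.2 → 18216.8 s.
Converting: 18216.8 s = 5.06 hours.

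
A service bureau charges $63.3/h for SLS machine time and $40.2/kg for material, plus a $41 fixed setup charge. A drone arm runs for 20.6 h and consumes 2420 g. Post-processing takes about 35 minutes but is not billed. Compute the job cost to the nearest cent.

Machine-time cost: 63.3 × 20.6 → $1303.98.
Material cost = 40.2 × 2420/1000 = $97.284.
Total = 1303.98 + 97.284 + 41 = 1442.264 ≈ $1442.26.

$1442.26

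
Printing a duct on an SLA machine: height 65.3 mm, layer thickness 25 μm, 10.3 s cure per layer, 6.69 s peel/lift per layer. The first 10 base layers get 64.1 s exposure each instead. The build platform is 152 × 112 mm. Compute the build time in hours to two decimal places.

Layers = ⌈65.3/0.025⌉ = 2612.
Base layers: 10 × (64.1 + 6.69) → 707.9 s.
Normal layers = 2602 × (10.3 + 6.69) = 44207.98 s.
Sum: 707.9 + 44207.98 = 44915.88 s → 12.48 hours.

12.48 hours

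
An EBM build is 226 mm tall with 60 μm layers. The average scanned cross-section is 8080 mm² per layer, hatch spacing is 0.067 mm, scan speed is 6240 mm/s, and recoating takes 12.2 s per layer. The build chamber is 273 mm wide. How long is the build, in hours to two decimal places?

Number of layers: 226 / 0.06 → 3767 (rounded up).
Scan path per layer = 8080 / 0.067 = 120597 mm.
Beam time per layer = 120597 / 6240 = 19.3264 s.
Layer cycle = 19.3264 + 12.2 = 31.5264 s.
Total: 3767 × 31.5264 s = 118759.9488 s → 32.99 hours.

32.99 hours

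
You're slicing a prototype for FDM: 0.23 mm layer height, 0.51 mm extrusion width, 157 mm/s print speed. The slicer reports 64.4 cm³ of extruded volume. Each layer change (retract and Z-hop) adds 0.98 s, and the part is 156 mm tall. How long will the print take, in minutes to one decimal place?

69.4 minutes

Bead cross-section = 0.23 × 0.51, so 0.1173 mm².
Total extruded path = 64400/0.1173 = 549019.6 mm.
Print-move time: 549019.6 / 157 → 3496.9 s.
Layers = ⌈156/0.23⌉ = 679.
Layer-change overhead = 679 × 0.98 = 665.42 s.
Total = 3496.9 + 665.42 = 4162.32 s = 69.4 minutes.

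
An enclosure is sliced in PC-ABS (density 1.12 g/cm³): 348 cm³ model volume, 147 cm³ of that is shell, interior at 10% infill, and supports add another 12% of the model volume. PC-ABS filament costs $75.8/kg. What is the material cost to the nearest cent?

$17.73

Interior volume: 348 − 147 → 201 cm³.
Infill volume = 0.10 × 201 = 20.1 cm³.
Support: 0.12 × 348 → 41.76 cm³.
Total extruded = 147 + 20.1 + 41.76 = 208.86 cm³.
Mass: 208.86 × 1.12 → 233.9232 g.
Cost = 233.9232 g / 1000 × $75.8/kg = $17.73.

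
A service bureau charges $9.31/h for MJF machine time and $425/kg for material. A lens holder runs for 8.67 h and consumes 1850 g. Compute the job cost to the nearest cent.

$866.97

Machine cost: 9.31 × 8.67 → $80.7177.
Material cost = 425 × 1850/1000 = $786.25.
Job cost: 80.7177 + 786.25 = 866.9677 ≈ $866.97.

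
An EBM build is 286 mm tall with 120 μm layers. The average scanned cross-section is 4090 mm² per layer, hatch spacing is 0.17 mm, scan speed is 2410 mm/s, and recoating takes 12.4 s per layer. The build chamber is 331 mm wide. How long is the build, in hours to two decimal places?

14.82 hours

Layers = ⌈286/0.12⌉ = 2384.
Scan path per layer: 4090 / 0.17 → 24058.8 mm.
Per-layer scan time: 24058.8 / 2410 → 9.9829 s.
Per-layer time: 9.9829 + 12.4 → 22.3829 s.
2384 layers × 22.3829 s/layer = 53360.8336 s, i.e. 14.82 hours.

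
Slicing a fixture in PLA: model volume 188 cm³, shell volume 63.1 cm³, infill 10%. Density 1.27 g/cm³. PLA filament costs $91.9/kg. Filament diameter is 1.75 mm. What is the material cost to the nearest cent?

Infill region = 188 − 63.1 = 124.9 cm³.
Infill volume = 0.10 × 124.9, so 12.49 cm³.
Total extruded = 63.1 + 12.49, so 75.59 cm³.
Mass: 75.59 × 1.27 → 95.9993 g.
At $91.9/kg: 95.9993/1000 × 91.9 = $8.82.

$8.82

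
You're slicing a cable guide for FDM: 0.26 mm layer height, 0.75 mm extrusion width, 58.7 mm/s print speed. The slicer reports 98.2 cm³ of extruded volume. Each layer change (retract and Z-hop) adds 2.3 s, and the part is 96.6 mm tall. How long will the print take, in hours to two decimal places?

2.62 hours

Bead cross-section = 0.26 × 0.75 = 0.195 mm².
Toolpath length = 98.2 cm³ / 0.195 mm² = 98200 / 0.195 = 503589.7 mm.
Time extruding = 503589.7 / 58.7 = 8579 s.
Layer count = ceil(96.6 / 0.26) = 372.
Non-print overhead = 372 × 2.3 = 855.6 s.
Total = 8579 + 855.6 = 9434.6 s = 2.62 hours.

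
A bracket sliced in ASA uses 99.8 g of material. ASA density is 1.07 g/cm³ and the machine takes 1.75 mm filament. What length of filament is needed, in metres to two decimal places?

38.78 m

Extruded volume: 99.8/1.07 = 93.271 cm³ (93271 mm³).
Cross-section of 1.75 mm filament: π·(1.75/2)² = 2.4053 mm².
Length = 93271 / 2.4053 = 38777.28 mm = 38.78 m.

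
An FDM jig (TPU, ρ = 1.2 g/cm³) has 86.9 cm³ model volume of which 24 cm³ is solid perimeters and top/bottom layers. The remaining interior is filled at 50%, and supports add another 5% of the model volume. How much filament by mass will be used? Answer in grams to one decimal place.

Infill region: 86.9 − 24 → 62.9 cm³.
Deposited infill = 0.50 × 62.9 = 31.45 cm³.
Support: 0.05 × 86.9 → 4.345 cm³.
Total extruded = 24 + 31.45 + 4.345, so 59.795 cm³.
Mass: 59.795 × 1.2 → 71.754 g.

71.8 g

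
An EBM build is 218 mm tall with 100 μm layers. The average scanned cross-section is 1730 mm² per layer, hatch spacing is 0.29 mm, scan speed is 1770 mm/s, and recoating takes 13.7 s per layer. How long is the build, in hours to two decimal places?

Number of layers: 218 / 0.1 → 2180 (rounded up).
Hatch length per layer = 1730 / 0.29, so 5965.5 mm.
Beam time per layer = 5965.5 / 1770 = 3.3703 s.
Time per layer: 3.3703 + 13.7 → 17.0703 s.
2180 layers × 17.0703 s/layer = 37213.254 s, i.e. 10.34 hours.

10.34 hours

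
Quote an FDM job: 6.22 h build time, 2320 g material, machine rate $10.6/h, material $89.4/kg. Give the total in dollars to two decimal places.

Time charge = 10.6 × 6.22, so $65.932.
Material charge = 89.4 × 2320/1000 = $207.408.
Job cost: 65.932 + 207.408 = $273.34.

$273.34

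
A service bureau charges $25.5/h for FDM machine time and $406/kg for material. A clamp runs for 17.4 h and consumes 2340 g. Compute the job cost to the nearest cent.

$1393.74

Time charge = 25.5 × 17.4, so $443.70.
Material cost = 406 × 2340/1000 = $950.04.
Total = 443.70 + 950.04 = $1393.74.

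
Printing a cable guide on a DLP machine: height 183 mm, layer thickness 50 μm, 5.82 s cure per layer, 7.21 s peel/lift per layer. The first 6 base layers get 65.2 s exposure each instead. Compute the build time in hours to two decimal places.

13.35 hours

Number of layers: 183 / 0.05 → 3660 (rounded up).
Burn-in layers: 6 × (65.2 + 7.21) → 434.46 s.
Remaining layers = 3654 × (5.82 + 7.21), so 47611.62 s.
Sum: 434.46 + 47611.62 = 48046.08 s → 13.35 hours.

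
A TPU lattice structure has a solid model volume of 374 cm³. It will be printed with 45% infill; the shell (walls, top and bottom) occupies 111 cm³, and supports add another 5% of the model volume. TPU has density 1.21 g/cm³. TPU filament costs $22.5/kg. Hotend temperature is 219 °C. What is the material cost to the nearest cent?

$6.75

Infill region = 374 − 111, so 263 cm³.
Infill deposited = 0.45 × 263 = 118.35 cm³.
Support: 0.05 × 374 → 18.7 cm³.
Total extruded = 111 + 118.35 + 18.7 = 248.05 cm³.
Mass = 248.05 × 1.21, so 300.1405 g.
Cost = 300.1405 g / 1000 × $22.5/kg = $6.75.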